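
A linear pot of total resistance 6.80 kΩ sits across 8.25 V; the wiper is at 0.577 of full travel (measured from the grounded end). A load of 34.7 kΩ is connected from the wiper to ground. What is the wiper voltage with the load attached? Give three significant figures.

V ≈ 4.54 V

The wiper splits the pot into (1−α)R = 2.876 kΩ above and αR = 3.924 kΩ below.
Lower section ‖ load = 3.525 kΩ.
V_wiper = 8.25 × 3.525/(2.876 + 3.525) = 4.54 V.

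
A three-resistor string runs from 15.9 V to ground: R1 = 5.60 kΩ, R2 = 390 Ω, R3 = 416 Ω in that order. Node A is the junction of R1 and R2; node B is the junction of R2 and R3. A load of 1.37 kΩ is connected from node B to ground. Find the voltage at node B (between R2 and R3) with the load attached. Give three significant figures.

At node B, R3 is in parallel with the load: R3‖R_L = 319.1 Ω.
Below node A the resistance is R2 + (R3‖R_L) = 709.1 Ω, so V_A = 15.9 × 709.1/6309 = 1.787 V.
Then V_B = V_A × (R3‖R_L)/(R2 + R3‖R_L) = 1.787 × 319.1/709.1 = 0.804 V.

V ≈ 0.804 V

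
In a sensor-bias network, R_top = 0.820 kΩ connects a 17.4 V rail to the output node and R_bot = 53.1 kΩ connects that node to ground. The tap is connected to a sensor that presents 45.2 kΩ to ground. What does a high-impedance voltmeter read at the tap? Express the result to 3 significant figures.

V_out ≈ 16.8 V

The load sits in parallel with R_bot: R_bot‖R_L = (53100 × 45200) / (53100 + 45200) = 24420 Ω.
V_out = 17.4 × 24420 / (820 + 24420) = 17.4 × 24420/25240 = 16.8 V.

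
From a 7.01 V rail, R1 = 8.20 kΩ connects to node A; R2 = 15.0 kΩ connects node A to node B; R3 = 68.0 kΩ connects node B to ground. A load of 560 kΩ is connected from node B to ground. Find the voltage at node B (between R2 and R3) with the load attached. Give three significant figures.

At node B, R3 is in parallel with the load: R3‖R_L = 60.64 kΩ.
Below node A the resistance is R2 + (R3‖R_L) = 75.64 kΩ, so V_A = 7.01 × 75.64/83.84 = 6.324 V.
Then V_B = V_A × (R3‖R_L)/(R2 + R3‖R_L) = 6.324 × 60.64/75.64 = 5.07 V.

V ≈ 5.07 V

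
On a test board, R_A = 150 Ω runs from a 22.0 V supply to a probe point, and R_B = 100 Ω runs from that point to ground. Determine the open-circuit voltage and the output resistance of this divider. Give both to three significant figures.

V_th is the open-circuit tap voltage: 22.0 × 100/(150 + 100) = 8.80 V.
With the supply zeroed, R_A and R_B appear in parallel from the tap: R_th = R_A‖R_B = (150 × 100)/250.0 = 60.0 Ω.

V_th = 8.80 V, R_th = 60.0 Ω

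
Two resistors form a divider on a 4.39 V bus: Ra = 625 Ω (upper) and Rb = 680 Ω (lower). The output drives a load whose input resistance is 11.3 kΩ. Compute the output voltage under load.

The load sits in parallel with Rb: Rb‖R_L = (680 × 11300) / (680 + 11300) = 641.4 Ω.
V_out = 4.39 × 641.4 / (625 + 641.4) = 4.39 × 641.4/1266 = 2.22 V.

V_out ≈ 2.22 V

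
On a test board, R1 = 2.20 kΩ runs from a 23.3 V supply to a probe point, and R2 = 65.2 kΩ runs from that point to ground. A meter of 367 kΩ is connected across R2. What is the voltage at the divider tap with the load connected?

V_out ≈ 22.4 V

The load sits in parallel with R2: R2‖R_L = (65.2 × 367) / (65.2 + 367) = 55.36 kΩ.
V_out = 23.3 × 55.36 / (2.20 + 55.36) = 23.3 × 55.36/57.56 = 22.4 V.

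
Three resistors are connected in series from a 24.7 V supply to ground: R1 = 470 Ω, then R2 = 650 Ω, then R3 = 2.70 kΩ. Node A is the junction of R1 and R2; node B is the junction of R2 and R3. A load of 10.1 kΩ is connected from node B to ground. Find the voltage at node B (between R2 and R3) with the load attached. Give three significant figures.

At node B, R3 is in parallel with the load: R3‖R_L = 2130 Ω.
Below node A the resistance is R2 + (R3‖R_L) = 2780 Ω, so V_A = 24.7 × 2780/3250 = 21.13 V.
Then V_B = V_A × (R3‖R_L)/(R2 + R3‖R_L) = 21.13 × 2130/2780 = 16.2 V.

V ≈ 16.2 V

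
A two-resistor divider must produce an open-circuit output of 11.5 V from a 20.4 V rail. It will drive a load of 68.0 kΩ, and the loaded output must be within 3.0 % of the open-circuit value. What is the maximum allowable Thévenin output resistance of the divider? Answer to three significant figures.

Loading drop = R_th/(R_th + R_L) ≤ 0.0300, so R_th ≤ R_L · ε/(1−ε) = 68.0 kΩ × 0.0300/0.9700 = 2.10 kΩ.
(Any R1, R2 with R2/(R1+R2) = 0.564 and R1‖R2 ≤ 2.10 kΩ will meet the spec.)

R_th ≤ 2.10 kΩ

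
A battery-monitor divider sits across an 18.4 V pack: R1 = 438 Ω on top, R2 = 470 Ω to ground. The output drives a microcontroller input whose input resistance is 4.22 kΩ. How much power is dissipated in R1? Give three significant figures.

Total resistance from the source is R1 + (R2‖R_L) = 860.9 Ω, so I = 18.4/860.9 Ω = 21.37 mA.
P = I²·R1 = (21.37 mA)² × 438 Ω = 200 mW.

P ≈ 200 mW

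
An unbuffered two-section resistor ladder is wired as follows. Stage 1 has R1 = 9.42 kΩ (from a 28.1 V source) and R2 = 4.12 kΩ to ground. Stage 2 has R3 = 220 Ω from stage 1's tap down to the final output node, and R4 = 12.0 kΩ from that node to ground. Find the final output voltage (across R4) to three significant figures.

V_out ≈ 6.80 V

Stage 2 presents R3+R4 = 12220 Ω as a load on stage 1's tap.
Stage 1's lower leg becomes R2‖(R3+R4) = 3081 Ω, so V_mid = 28.1 × 3081/12500 = 6.926 V.
Stage 2 is itself unloaded: V_out = V_mid × R4/(R3+R4) = 6.926 × 12000/12220 = 6.80 V.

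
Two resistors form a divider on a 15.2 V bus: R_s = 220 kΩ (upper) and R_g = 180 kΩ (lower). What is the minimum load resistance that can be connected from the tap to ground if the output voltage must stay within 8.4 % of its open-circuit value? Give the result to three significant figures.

R_L(min) ≈ 1.08 MΩ

Output resistance R_th = R_s‖R_g = (220 × 180)/400.0 = 99.00 kΩ.
The fractional drop is R_th/(R_th + R_L); requiring this ≤ 0.0840 gives R_L ≥ R_th(1/0.0840 − 1) = 99.00 × 10.90 = 1.08 MΩ.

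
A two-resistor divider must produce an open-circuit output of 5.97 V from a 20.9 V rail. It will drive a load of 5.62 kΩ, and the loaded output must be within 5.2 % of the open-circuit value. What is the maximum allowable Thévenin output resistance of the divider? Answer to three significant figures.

Loading drop = R_th/(R_th + R_L) ≤ 0.0520, so R_th ≤ R_L · ε/(1−ε) = 5.62 kΩ × 0.0520/0.9480 = 308 Ω.
(Any R1, R2 with R2/(R1+R2) = 0.286 and R1‖R2 ≤ 308 Ω will meet the spec.)

R_th ≤ 308 Ω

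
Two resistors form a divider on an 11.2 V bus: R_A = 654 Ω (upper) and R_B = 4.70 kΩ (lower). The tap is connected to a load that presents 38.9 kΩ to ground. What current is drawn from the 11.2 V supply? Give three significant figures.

R_B‖R_L = 4193 Ω, so the source sees R_A + R_B‖R_L = 4847 Ω.
I = 11.2 V / 4847 Ω = 2.31 mA.

I ≈ 2.31 mA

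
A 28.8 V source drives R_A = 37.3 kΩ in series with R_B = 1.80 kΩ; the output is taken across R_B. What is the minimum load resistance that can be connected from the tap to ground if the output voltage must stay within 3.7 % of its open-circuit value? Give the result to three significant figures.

R_L(min) ≈ 44.7 kΩ

Output resistance R_th = R_A‖R_B = (37.3 × 1.80)/39.10 = 1.717 kΩ.
The fractional drop is R_th/(R_th + R_L); requiring this ≤ 0.0370 gives R_L ≥ R_th(1/0.0370 − 1) = 1.717 × 26.03 = 44.7 kΩ.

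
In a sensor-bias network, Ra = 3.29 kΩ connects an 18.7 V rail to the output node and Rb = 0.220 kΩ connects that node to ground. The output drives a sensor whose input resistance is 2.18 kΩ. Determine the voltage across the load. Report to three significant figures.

V_out ≈ 1.07 V

The load sits in parallel with Rb: Rb‖R_L = (220 × 2180) / (220 + 2180) = 199.8 Ω.
V_out = 18.7 × 199.8 / (3290 + 199.8) = 18.7 × 199.8/3490 = 1.07 V.
(Unloaded it would have been 1.17 V.)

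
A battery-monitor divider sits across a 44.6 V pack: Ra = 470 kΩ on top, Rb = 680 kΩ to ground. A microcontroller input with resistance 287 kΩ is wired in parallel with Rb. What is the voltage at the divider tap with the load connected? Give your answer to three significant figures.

The load sits in parallel with Rb: Rb‖R_L = (680 × 287) / (680 + 287) = 201.8 kΩ.
V_out = 44.6 × 201.8 / (470 + 201.8) = 44.6 × 201.8/671.8 = 13.4 V.

V_out ≈ 13.4 V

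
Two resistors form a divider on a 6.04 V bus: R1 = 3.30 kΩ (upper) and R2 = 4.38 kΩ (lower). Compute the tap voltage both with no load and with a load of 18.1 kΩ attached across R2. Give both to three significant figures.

Unloaded: 3.44 V; loaded: 3.12 V

Open-circuit: V = 6.04 × 4.38/(3.30 + 4.38) = 3.44 V.
With the load, R2 becomes R2‖R_L = 3.527 kΩ, so V = 6.04 × 3.527/6.827 = 3.12 V.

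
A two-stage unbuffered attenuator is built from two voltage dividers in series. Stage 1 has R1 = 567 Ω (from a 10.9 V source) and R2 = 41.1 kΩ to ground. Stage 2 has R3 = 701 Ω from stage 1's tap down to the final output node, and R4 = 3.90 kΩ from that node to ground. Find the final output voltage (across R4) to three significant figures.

Stage 2 presents R3+R4 = 4601 Ω as a load on stage 1's tap.
Stage 1's lower leg becomes R2‖(R3+R4) = 4138 Ω, so V_mid = 10.9 × 4138/4705 = 9.586 V.
Stage 2 is itself unloaded: V_out = V_mid × R4/(R3+R4) = 9.586 × 3900/4601 = 8.13 V.

V_out ≈ 8.13 V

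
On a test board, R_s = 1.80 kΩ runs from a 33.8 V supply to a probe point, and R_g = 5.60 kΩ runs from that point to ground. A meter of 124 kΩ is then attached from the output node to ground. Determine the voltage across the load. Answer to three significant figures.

V_out ≈ 25.3 V

The load sits in parallel with R_g: R_g‖R_L = (5.60 × 124) / (5.60 + 124) = 5.358 kΩ.
V_out = 33.8 × 5.358 / (1.80 + 5.358) = 33.8 × 5.358/7.158 = 25.3 V.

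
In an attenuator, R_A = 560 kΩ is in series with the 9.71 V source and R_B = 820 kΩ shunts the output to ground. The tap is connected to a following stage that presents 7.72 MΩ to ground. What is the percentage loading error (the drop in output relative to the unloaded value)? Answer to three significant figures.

The divider's output (Thévenin) resistance is R_A‖R_B = 332.8 kΩ.
Fractional drop under load = R_th/(R_th + R_L) = 332.8 / (332.8 + 7720) = 0.04132.
So the output falls by 4.13 %.

4.13 %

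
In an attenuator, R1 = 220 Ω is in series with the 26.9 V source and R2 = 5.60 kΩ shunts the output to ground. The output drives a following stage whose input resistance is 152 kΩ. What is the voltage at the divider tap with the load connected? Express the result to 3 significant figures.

V_out ≈ 25.8 V

The load sits in parallel with R2: R2‖R_L = (5600 × 152000) / (5600 + 152000) = 5401 Ω.
V_out = 26.9 × 5401 / (220 + 5401) = 26.9 × 5401/5621 = 25.8 V.
(Unloaded it would have been 25.9 V.)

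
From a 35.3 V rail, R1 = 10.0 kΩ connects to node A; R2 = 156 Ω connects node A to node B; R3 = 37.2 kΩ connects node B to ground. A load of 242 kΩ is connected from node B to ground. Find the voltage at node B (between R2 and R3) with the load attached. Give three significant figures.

At node B, R3 is in parallel with the load: R3‖R_L = 32240 Ω.
Below node A the resistance is R2 + (R3‖R_L) = 32400 Ω, so V_A = 35.3 × 32400/42400 = 26.97 V.
Then V_B = V_A × (R3‖R_L)/(R2 + R3‖R_L) = 26.97 × 32240/32400 = 26.8 V.

V ≈ 26.8 V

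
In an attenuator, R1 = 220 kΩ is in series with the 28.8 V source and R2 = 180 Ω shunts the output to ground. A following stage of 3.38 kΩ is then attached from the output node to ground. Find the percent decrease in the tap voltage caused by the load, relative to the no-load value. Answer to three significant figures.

The divider's output (Thévenin) resistance is R1‖R2 = 179.9 Ω.
Fractional drop under load = R_th/(R_th + R_L) = 179.9 / (179.9 + 3380) = 0.05052.
So the output falls by 5.05 %.

5.05 %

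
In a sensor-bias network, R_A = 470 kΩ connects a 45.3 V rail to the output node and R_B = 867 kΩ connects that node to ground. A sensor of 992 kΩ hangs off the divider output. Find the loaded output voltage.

The load sits in parallel with R_B: R_B‖R_L = (867 × 992) / (867 + 992) = 462.6 kΩ.
V_out = 45.3 × 462.6 / (470 + 462.6) = 45.3 × 462.6/932.6 = 22.5 V.

V_out ≈ 22.5 V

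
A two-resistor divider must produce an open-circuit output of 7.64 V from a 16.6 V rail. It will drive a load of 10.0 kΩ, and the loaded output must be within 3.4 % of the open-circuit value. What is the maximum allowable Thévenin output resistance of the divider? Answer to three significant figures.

Loading drop = R_th/(R_th + R_L) ≤ 0.0340, so R_th ≤ R_L · ε/(1−ε) = 10.0 kΩ × 0.0340/0.9660 = 352 Ω.

R_th ≤ 352 Ω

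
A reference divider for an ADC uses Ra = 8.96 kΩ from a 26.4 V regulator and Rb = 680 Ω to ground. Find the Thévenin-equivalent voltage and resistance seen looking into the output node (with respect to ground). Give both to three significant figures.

V_th = 1.86 V, R_th = 632 Ω

V_th is the open-circuit tap voltage: 26.4 × 680/(8960 + 680) = 1.86 V.
With the supply zeroed, Ra and Rb appear in parallel from the tap: R_th = Ra‖Rb = (8960 × 680)/9640 = 632 Ω.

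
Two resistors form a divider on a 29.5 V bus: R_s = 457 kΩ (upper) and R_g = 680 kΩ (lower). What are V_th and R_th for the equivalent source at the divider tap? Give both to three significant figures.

V_th = 17.6 V, R_th = 273 kΩ

V_th is the open-circuit tap voltage: 29.5 × 680/(457 + 680) = 17.6 V.
With the supply zeroed, R_s and R_g appear in parallel from the tap: R_th = R_s‖R_g = (457 × 680)/1137 = 273 kΩ.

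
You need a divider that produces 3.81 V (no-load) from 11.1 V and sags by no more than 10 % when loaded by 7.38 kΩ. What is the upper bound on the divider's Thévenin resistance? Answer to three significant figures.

R_th ≤ 820 Ω

Loading drop = R_th/(R_th + R_L) ≤ 0.100, so R_th ≤ R_L · ε/(1−ε) = 7.38 kΩ × 0.100/0.9000 = 820 Ω.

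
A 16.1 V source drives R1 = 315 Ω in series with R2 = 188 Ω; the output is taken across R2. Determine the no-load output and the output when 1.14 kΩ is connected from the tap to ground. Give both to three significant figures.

Unloaded: 6.02 V; loaded: 5.45 V

Open-circuit: V = 16.1 × 188/(315 + 188) = 6.02 V.
With the load, R2 becomes R2‖R_L = 161.4 Ω, so V = 16.1 × 161.4/476.4 = 5.45 V.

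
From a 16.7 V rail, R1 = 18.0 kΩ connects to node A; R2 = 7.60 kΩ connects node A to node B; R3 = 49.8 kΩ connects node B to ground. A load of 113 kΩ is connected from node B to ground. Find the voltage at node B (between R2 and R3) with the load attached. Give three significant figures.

At node B, R3 is in parallel with the load: R3‖R_L = 34.57 kΩ.
Below node A the resistance is R2 + (R3‖R_L) = 42.17 kΩ, so V_A = 16.7 × 42.17/60.17 = 11.70 V.
Then V_B = V_A × (R3‖R_L)/(R2 + R3‖R_L) = 11.70 × 34.57/42.17 = 9.59 V.

V ≈ 9.59 V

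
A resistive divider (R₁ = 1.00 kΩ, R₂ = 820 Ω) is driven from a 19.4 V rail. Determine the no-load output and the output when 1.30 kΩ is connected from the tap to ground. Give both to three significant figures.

Open-circuit: V = 19.4 × 820/(1000 + 820) = 8.74 V.
With the load, R₂ becomes R₂‖R_L = 502.8 Ω, so V = 19.4 × 502.8/1503 = 6.49 V.

Unloaded: 8.74 V; loaded: 6.49 V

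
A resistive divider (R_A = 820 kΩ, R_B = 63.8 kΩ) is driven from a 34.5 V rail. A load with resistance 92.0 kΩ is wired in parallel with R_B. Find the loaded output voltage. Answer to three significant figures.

V_out ≈ 1.52 V

The load sits in parallel with R_B: R_B‖R_L = (63.8 × 92.0) / (63.8 + 92.0) = 37.67 kΩ.
V_out = 34.5 × 37.67 / (820 + 37.67) = 34.5 × 37.67/857.7 = 1.52 V.
(Unloaded it would have been 2.49 V.)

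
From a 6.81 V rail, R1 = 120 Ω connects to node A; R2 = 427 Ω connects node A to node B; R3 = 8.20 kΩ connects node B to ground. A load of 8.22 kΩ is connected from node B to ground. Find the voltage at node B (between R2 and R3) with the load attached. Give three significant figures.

At node B, R3 is in parallel with the load: R3‖R_L = 4105 Ω.
Below node A the resistance is R2 + (R3‖R_L) = 4532 Ω, so V_A = 6.81 × 4532/4652 = 6.634 V.
Then V_B = V_A × (R3‖R_L)/(R2 + R3‖R_L) = 6.634 × 4105/4532 = 6.01 V.

V ≈ 6.01 V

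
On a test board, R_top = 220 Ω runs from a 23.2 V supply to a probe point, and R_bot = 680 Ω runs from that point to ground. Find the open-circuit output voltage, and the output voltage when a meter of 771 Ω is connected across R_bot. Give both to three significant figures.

Unloaded: 17.5 V; loaded: 14.4 V

Open-circuit: V = 23.2 × 680/(220 + 680) = 17.5 V.
With the load, R_bot becomes R_bot‖R_L = 361.3 Ω, so V = 23.2 × 361.3/581.3 = 14.4 V.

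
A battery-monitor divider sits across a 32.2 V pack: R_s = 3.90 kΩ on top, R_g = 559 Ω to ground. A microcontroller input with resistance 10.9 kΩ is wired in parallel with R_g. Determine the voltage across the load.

The load sits in parallel with R_g: R_g‖R_L = (559 × 10900) / (559 + 10900) = 531.7 Ω.
V_out = 32.2 × 531.7 / (3900 + 531.7) = 32.2 × 531.7/4432 = 3.86 V.

V_out ≈ 3.86 V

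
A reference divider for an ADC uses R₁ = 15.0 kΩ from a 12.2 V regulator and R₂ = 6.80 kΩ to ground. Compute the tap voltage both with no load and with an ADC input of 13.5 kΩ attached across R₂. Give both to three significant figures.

Open-circuit: V = 12.2 × 6.80/(15.0 + 6.80) = 3.81 V.
With the load, R₂ becomes R₂‖R_L = 4.522 kΩ, so V = 12.2 × 4.522/19.52 = 2.83 V.

Unloaded: 3.81 V; loaded: 2.83 V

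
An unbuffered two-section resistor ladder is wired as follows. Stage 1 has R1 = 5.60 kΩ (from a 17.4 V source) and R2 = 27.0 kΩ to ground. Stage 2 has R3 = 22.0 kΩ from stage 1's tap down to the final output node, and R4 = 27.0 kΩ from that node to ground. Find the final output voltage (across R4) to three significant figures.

V_out ≈ 7.25 V

Stage 2 presents R3+R4 = 49.00 kΩ as a load on stage 1's tap.
Stage 1's lower leg becomes R2‖(R3+R4) = 17.41 kΩ, so V_mid = 17.4 × 17.41/23.01 = 13.16 V.
Stage 2 is itself unloaded: V_out = V_mid × R4/(R3+R4) = 13.16 × 27.0/49.00 = 7.25 V.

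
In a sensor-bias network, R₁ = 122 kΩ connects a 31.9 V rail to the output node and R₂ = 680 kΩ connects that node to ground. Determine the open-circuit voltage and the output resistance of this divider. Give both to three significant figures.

V_th is the open-circuit tap voltage: 31.9 × 680/(122 + 680) = 27.0 V.
With the supply zeroed, R₁ and R₂ appear in parallel from the tap: R_th = R₁‖R₂ = (122 × 680)/802.0 = 103 kΩ.

V_th = 27.0 V, R_th = 103 kΩ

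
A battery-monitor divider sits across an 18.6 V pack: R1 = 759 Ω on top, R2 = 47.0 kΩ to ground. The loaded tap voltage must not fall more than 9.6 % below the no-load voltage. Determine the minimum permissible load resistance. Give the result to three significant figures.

R_L(min) ≈ 7.03 kΩ

Output resistance R_th = R1‖R2 = (759 × 47000)/47760 = 746.9 Ω.
The fractional drop is R_th/(R_th + R_L); requiring this ≤ 0.0960 gives R_L ≥ R_th(1/0.0960 − 1) = 746.9 × 9.417 = 7.03 kΩ.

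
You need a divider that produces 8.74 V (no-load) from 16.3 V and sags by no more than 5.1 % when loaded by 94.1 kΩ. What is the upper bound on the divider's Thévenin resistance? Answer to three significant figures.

Loading drop = R_th/(R_th + R_L) ≤ 0.0510, so R_th ≤ R_L · ε/(1−ε) = 94.1 kΩ × 0.0510/0.9490 = 5.06 kΩ.
(Any R1, R2 with R2/(R1+R2) = 0.536 and R1‖R2 ≤ 5.06 kΩ will meet the spec.)

R_th ≤ 5.06 kΩ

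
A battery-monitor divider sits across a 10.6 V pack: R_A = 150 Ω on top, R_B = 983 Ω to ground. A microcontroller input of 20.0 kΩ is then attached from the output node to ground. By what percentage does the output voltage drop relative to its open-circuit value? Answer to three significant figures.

The divider's output (Thévenin) resistance is R_A‖R_B = 130.1 Ω.
Fractional drop under load = R_th/(R_th + R_L) = 130.1 / (130.1 + 20000) = 0.006465.
So the output falls by 0.646 %.

0.646 %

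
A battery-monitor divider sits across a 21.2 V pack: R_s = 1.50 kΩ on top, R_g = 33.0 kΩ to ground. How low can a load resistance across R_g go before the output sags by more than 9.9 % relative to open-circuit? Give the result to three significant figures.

R_L(min) ≈ 13.1 kΩ

Output resistance R_th = R_s‖R_g = (1.50 × 33.0)/34.50 = 1.435 kΩ.
The fractional drop is R_th/(R_th + R_L); requiring this ≤ 0.0990 gives R_L ≥ R_th(1/0.0990 − 1) = 1.435 × 9.101 = 13.1 kΩ.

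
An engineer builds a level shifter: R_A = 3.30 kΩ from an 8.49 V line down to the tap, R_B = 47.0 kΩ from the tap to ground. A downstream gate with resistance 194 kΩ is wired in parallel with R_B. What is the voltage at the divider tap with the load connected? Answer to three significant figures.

The load sits in parallel with R_B: R_B‖R_L = (47.0 × 194) / (47.0 + 194) = 37.83 kΩ.
V_out = 8.49 × 37.83 / (3.30 + 37.83) = 8.49 × 37.83/41.13 = 7.81 V.
(Unloaded it would have been 7.93 V.)

V_out ≈ 7.81 V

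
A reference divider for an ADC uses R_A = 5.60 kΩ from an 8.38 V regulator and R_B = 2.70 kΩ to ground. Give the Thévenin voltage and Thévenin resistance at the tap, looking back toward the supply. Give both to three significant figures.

V_th = 2.73 V, R_th = 1.82 kΩ

V_th is the open-circuit tap voltage: 8.38 × 2.70/(5.60 + 2.70) = 2.73 V.
With the supply zeroed, R_A and R_B appear in parallel from the tap: R_th = R_A‖R_B = (5.60 × 2.70)/8.300 = 1.82 kΩ.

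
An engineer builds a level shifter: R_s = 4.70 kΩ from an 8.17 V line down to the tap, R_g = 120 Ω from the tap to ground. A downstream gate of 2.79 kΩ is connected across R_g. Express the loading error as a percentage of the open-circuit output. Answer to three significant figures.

The divider's output (Thévenin) resistance is R_s‖R_g = 117.0 Ω.
Fractional drop under load = R_th/(R_th + R_L) = 117.0 / (117.0 + 2790) = 0.04025.
So the output falls by 4.03 %.

4.03 %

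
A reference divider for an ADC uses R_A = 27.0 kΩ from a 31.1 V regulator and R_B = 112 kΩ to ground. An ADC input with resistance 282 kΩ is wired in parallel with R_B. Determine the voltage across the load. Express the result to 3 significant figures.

The load sits in parallel with R_B: R_B‖R_L = (112 × 282) / (112 + 282) = 80.16 kΩ.
V_out = 31.1 × 80.16 / (27.0 + 80.16) = 31.1 × 80.16/107.2 = 23.3 V.

V_out ≈ 23.3 V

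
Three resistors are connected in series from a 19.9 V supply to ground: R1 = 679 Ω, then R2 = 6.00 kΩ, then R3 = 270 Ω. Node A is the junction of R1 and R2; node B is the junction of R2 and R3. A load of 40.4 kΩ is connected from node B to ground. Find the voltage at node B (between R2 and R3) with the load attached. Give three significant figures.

At node B, R3 is in parallel with the load: R3‖R_L = 268.2 Ω.
Below node A the resistance is R2 + (R3‖R_L) = 6268 Ω, so V_A = 19.9 × 6268/6947 = 17.96 V.
Then V_B = V_A × (R3‖R_L)/(R2 + R3‖R_L) = 17.96 × 268.2/6268 = 0.768 V.

V ≈ 0.768 V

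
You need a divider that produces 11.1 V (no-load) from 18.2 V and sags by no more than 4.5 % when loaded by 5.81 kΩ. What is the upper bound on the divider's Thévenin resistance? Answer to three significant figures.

Loading drop = R_th/(R_th + R_L) ≤ 0.0450, so R_th ≤ R_L · ε/(1−ε) = 5.81 kΩ × 0.0450/0.9550 = 274 Ω.

R_th ≤ 274 Ω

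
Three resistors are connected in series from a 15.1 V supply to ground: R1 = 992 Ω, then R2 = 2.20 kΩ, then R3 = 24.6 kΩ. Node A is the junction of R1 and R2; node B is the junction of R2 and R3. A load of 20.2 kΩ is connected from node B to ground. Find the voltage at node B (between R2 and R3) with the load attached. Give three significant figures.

At node B, R3 is in parallel with the load: R3‖R_L = 11090 Ω.
Below node A the resistance is R2 + (R3‖R_L) = 13290 Ω, so V_A = 15.1 × 13290/14280 = 14.05 V.
Then V_B = V_A × (R3‖R_L)/(R2 + R3‖R_L) = 14.05 × 11090/13290 = 11.7 V.

V ≈ 11.7 V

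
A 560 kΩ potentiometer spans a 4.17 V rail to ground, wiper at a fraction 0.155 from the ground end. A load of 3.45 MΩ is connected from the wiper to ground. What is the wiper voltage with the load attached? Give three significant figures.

V ≈ 0.633 V

The wiper splits the pot into (1−α)R = 473.2 kΩ above and αR = 86.80 kΩ below.
Lower section ‖ load = 84.67 kΩ.
V_wiper = 4.17 × 84.67/(473.2 + 84.67) = 0.633 V.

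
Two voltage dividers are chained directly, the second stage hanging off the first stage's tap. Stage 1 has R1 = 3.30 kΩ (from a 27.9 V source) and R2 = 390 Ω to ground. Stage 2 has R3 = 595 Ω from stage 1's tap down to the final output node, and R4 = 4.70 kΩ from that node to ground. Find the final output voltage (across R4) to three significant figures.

V_out ≈ 2.46 V

Stage 2 presents R3+R4 = 5295 Ω as a load on stage 1's tap.
Stage 1's lower leg becomes R2‖(R3+R4) = 363.2 Ω, so V_mid = 27.9 × 363.2/3663 = 2.767 V.
Stage 2 is itself unloaded: V_out = V_mid × R4/(R3+R4) = 2.767 × 4700/5295 = 2.46 V.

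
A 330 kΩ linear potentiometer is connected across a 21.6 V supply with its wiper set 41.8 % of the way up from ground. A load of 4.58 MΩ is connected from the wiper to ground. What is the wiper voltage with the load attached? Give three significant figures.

V ≈ 8.87 V

The wiper splits the pot into (1−α)R = 192.1 kΩ above and αR = 137.9 kΩ below.
Lower section ‖ load = 133.9 kΩ.
V_wiper = 21.6 × 133.9/(192.1 + 133.9) = 8.87 V.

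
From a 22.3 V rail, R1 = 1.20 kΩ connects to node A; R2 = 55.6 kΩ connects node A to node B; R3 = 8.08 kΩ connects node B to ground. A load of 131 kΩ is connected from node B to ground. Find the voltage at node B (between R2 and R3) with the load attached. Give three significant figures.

At node B, R3 is in parallel with the load: R3‖R_L = 7.611 kΩ.
Below node A the resistance is R2 + (R3‖R_L) = 63.21 kΩ, so V_A = 22.3 × 63.21/64.41 = 21.88 V.
Then V_B = V_A × (R3‖R_L)/(R2 + R3‖R_L) = 21.88 × 7.611/63.21 = 2.63 V.

V ≈ 2.63 V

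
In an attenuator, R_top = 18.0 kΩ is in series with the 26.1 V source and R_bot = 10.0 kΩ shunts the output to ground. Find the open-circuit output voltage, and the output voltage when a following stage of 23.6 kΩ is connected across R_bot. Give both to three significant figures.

Open-circuit: V = 26.1 × 10.0/(18.0 + 10.0) = 9.32 V.
With the load, R_bot becomes R_bot‖R_L = 7.024 kΩ, so V = 26.1 × 7.024/25.02 = 7.33 V.

Unloaded: 9.32 V; loaded: 7.33 V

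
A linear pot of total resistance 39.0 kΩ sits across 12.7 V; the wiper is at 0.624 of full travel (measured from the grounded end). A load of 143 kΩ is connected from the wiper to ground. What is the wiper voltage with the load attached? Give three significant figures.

V ≈ 7.45 V

The wiper splits the pot into (1−α)R = 14.66 kΩ above and αR = 24.34 kΩ below.
Lower section ‖ load = 20.80 kΩ.
V_wiper = 12.7 × 20.80/(14.66 + 20.80) = 7.45 V.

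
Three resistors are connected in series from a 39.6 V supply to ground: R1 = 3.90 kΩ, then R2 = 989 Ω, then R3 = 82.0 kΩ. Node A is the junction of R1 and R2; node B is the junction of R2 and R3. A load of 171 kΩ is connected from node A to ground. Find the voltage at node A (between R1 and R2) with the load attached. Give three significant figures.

V ≈ 37.0 V

Below node A the series string R2+R3 = 82990 Ω sits in parallel with the 171000 Ω load: 55870 Ω.
V_A = 39.6 × 55870/(3900 + 55870) = 37.0 V.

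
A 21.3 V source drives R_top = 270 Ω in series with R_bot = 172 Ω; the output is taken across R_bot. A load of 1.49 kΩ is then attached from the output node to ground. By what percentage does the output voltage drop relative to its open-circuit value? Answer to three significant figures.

6.59 %

The divider's output (Thévenin) resistance is R_top‖R_bot = 105.1 Ω.
Fractional drop under load = R_th/(R_th + R_L) = 105.1 / (105.1 + 1490) = 0.06587.
So the output falls by 6.59 %.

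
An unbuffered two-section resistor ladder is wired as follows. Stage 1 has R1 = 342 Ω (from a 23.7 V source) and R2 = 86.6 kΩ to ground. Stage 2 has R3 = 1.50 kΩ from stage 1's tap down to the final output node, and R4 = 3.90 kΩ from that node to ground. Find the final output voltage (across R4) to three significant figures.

V_out ≈ 16.0 V

Stage 2 presents R3+R4 = 5400 Ω as a load on stage 1's tap.
Stage 1's lower leg becomes R2‖(R3+R4) = 5083 Ω, so V_mid = 23.7 × 5083/5425 = 22.21 V.
Stage 2 is itself unloaded: V_out = V_mid × R4/(R3+R4) = 22.21 × 3900/5400 = 16.0 V.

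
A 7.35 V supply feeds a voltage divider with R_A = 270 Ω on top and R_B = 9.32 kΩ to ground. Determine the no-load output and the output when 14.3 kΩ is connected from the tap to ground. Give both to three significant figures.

Open-circuit: V = 7.35 × 9320/(270 + 9320) = 7.14 V.
With the load, R_B becomes R_B‖R_L = 5643 Ω, so V = 7.35 × 5643/5913 = 7.01 V.

Unloaded: 7.14 V; loaded: 7.01 V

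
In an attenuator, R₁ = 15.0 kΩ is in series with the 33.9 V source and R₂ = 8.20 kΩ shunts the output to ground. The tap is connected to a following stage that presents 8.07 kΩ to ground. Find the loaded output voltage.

The load sits in parallel with R₂: R₂‖R_L = (8.20 × 8.07) / (8.20 + 8.07) = 4.067 kΩ.
V_out = 33.9 × 4.067 / (15.0 + 4.067) = 33.9 × 4.067/19.07 = 7.23 V.

V_out ≈ 7.23 V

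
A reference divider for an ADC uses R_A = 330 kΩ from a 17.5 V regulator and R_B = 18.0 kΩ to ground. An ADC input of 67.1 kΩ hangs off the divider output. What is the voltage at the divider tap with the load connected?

V_out ≈ 0.722 V

The load sits in parallel with R_B: R_B‖R_L = (18.0 × 67.1) / (18.0 + 67.1) = 14.19 kΩ.
V_out = 17.5 × 14.19 / (330 + 14.19) = 17.5 × 14.19/344.2 = 0.722 V.
(Unloaded it would have been 0.905 V.)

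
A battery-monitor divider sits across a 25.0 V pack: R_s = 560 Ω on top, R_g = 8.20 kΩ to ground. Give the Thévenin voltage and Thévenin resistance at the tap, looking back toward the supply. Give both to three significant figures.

V_th = 23.4 V, R_th = 524 Ω

V_th is the open-circuit tap voltage: 25.0 × 8200/(560 + 8200) = 23.4 V.
With the supply zeroed, R_s and R_g appear in parallel from the tap: R_th = R_s‖R_g = (560 × 8200)/8760 = 524 Ω.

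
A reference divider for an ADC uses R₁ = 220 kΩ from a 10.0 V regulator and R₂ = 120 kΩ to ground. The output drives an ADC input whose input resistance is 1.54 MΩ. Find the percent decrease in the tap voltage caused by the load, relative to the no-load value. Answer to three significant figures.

4.80 %

The divider's output (Thévenin) resistance is R₁‖R₂ = 77.65 kΩ.
Fractional drop under load = R_th/(R_th + R_L) = 77.65 / (77.65 + 1540) = 0.04800.
So the output falls by 4.80 %.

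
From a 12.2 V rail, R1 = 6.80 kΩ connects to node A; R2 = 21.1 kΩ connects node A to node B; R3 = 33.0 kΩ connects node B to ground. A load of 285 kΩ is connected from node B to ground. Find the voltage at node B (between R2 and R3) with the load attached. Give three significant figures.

At node B, R3 is in parallel with the load: R3‖R_L = 29.58 kΩ.
Below node A the resistance is R2 + (R3‖R_L) = 50.68 kΩ, so V_A = 12.2 × 50.68/57.48 = 10.76 V.
Then V_B = V_A × (R3‖R_L)/(R2 + R3‖R_L) = 10.76 × 29.58/50.68 = 6.28 V.

V ≈ 6.28 V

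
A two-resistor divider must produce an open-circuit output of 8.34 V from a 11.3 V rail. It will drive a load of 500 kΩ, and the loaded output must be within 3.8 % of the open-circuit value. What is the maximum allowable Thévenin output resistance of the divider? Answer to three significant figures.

Loading drop = R_th/(R_th + R_L) ≤ 0.0380, so R_th ≤ R_L · ε/(1−ε) = 500 kΩ × 0.0380/0.9620 = 19.8 kΩ.

R_th ≤ 19.8 kΩ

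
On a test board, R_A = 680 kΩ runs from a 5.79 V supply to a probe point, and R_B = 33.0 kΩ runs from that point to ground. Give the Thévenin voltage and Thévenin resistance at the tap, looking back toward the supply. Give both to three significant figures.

V_th is the open-circuit tap voltage: 5.79 × 33.0/(680 + 33.0) = 0.268 V.
With the supply zeroed, R_A and R_B appear in parallel from the tap: R_th = R_A‖R_B = (680 × 33.0)/713.0 = 31.5 kΩ.

V_th = 0.268 V, R_th = 31.5 kΩ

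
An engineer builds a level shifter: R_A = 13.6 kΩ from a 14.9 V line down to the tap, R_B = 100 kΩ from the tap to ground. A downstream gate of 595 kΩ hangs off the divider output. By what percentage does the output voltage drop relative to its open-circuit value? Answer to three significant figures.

The divider's output (Thévenin) resistance is R_A‖R_B = 11.97 kΩ.
Fractional drop under load = R_th/(R_th + R_L) = 11.97 / (11.97 + 595) = 0.01972.
So the output falls by 1.97 %.

1.97 %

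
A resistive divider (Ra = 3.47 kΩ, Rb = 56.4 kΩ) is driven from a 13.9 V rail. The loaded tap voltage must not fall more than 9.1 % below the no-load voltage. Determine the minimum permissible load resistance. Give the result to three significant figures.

Output resistance R_th = Ra‖Rb = (3.47 × 56.4)/59.87 = 3.269 kΩ.
The fractional drop is R_th/(R_th + R_L); requiring this ≤ 0.0910 gives R_L ≥ R_th(1/0.0910 − 1) = 3.269 × 9.989 = 32.7 kΩ.

R_L(min) ≈ 32.7 kΩ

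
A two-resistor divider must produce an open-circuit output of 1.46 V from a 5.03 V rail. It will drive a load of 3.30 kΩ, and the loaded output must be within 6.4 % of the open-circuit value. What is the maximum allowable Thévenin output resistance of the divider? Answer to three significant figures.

R_th ≤ 226 Ω

Loading drop = R_th/(R_th + R_L) ≤ 0.0640, so R_th ≤ R_L · ε/(1−ε) = 3.30 kΩ × 0.0640/0.9360 = 226 Ω.
(Any R1, R2 with R2/(R1+R2) = 0.290 and R1‖R2 ≤ 226 Ω will meet the spec.)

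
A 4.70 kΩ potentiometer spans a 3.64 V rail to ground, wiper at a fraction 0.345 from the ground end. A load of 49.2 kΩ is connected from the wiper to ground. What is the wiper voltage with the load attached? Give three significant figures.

V ≈ 1.23 V

The wiper splits the pot into (1−α)R = 3.079 kΩ above and αR = 1.621 kΩ below.
Lower section ‖ load = 1.570 kΩ.
V_wiper = 3.64 × 1.570/(3.079 + 1.570) = 1.23 V.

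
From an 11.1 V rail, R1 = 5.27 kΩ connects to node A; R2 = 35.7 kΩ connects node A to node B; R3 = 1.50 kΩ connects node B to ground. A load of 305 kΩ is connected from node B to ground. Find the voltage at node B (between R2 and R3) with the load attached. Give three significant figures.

At node B, R3 is in parallel with the load: R3‖R_L = 1.493 kΩ.
Below node A the resistance is R2 + (R3‖R_L) = 37.19 kΩ, so V_A = 11.1 × 37.19/42.46 = 9.722 V.
Then V_B = V_A × (R3‖R_L)/(R2 + R3‖R_L) = 9.722 × 1.493/37.19 = 0.390 V.

V ≈ 0.390 V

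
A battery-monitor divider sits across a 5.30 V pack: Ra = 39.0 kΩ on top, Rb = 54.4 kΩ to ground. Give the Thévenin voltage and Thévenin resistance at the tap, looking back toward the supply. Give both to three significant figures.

V_th = 3.09 V, R_th = 22.7 kΩ

V_th is the open-circuit tap voltage: 5.30 × 54.4/(39.0 + 54.4) = 3.09 V.
With the supply zeroed, Ra and Rb appear in parallel from the tap: R_th = Ra‖Rb = (39.0 × 54.4)/93.40 = 22.7 kΩ.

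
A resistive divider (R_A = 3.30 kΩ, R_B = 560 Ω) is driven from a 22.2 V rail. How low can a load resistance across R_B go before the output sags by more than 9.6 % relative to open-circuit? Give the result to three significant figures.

R_L(min) ≈ 4.51 kΩ

Output resistance R_th = R_A‖R_B = (3300 × 560)/3860 = 478.8 Ω.
The fractional drop is R_th/(R_th + R_L); requiring this ≤ 0.0960 gives R_L ≥ R_th(1/0.0960 − 1) = 478.8 × 9.417 = 4.51 kΩ.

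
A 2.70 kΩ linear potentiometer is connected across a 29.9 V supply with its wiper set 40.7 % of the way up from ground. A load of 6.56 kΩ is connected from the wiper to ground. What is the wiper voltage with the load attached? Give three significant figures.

The wiper splits the pot into (1−α)R = 1.601 kΩ above and αR = 1.099 kΩ below.
Lower section ‖ load = 0.9412 kΩ.
V_wiper = 29.9 × 0.9412/(1.601 + 0.9412) = 11.1 V.

V ≈ 11.1 V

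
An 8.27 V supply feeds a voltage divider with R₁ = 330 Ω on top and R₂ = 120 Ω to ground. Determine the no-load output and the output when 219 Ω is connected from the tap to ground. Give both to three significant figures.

Open-circuit: V = 8.27 × 120/(330 + 120) = 2.21 V.
With the load, R₂ becomes R₂‖R_L = 77.52 Ω, so V = 8.27 × 77.52/407.5 = 1.57 V.

Unloaded: 2.21 V; loaded: 1.57 V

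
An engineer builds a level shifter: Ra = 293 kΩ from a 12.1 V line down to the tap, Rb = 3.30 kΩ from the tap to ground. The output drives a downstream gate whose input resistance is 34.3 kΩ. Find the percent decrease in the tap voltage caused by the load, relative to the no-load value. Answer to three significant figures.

8.69 %

The divider's output (Thévenin) resistance is Ra‖Rb = 3.263 kΩ.
Fractional drop under load = R_th/(R_th + R_L) = 3.263 / (3.263 + 34.3) = 0.08687.
So the output falls by 8.69 %.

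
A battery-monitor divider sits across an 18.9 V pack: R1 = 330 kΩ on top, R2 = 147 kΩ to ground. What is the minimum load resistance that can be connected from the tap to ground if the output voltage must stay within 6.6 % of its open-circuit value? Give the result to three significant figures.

Output resistance R_th = R1‖R2 = (330 × 147)/477.0 = 101.7 kΩ.
The fractional drop is R_th/(R_th + R_L); requiring this ≤ 0.0660 gives R_L ≥ R_th(1/0.0660 − 1) = 101.7 × 14.15 = 1.44 MΩ.

R_L(min) ≈ 1.44 MΩ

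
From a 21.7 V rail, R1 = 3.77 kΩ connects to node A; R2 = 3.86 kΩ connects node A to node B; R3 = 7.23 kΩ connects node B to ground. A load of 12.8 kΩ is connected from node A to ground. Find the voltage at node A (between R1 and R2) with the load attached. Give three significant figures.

V ≈ 13.3 V

Below node A the series string R2+R3 = 11.09 kΩ sits in parallel with the 12.8 kΩ load: 5.942 kΩ.
V_A = 21.7 × 5.942/(3.77 + 5.942) = 13.3 V.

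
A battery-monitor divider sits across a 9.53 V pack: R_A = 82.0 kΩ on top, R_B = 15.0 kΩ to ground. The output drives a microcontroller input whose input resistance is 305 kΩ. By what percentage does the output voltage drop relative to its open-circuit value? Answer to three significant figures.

3.99 %

The divider's output (Thévenin) resistance is R_A‖R_B = 12.68 kΩ.
Fractional drop under load = R_th/(R_th + R_L) = 12.68 / (12.68 + 305) = 0.03992.
So the output falls by 3.99 %.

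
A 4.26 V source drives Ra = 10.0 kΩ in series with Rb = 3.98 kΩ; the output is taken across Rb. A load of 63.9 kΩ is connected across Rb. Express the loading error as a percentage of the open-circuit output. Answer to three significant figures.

The divider's output (Thévenin) resistance is Ra‖Rb = 2.847 kΩ.
Fractional drop under load = R_th/(R_th + R_L) = 2.847 / (2.847 + 63.9) = 0.04265.
So the output falls by 4.27 %.

4.27 %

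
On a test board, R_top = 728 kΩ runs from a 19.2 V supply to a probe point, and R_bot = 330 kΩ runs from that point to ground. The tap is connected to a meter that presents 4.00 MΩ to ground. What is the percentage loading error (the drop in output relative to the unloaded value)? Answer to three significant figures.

5.37 %

The divider's output (Thévenin) resistance is R_top‖R_bot = 227.1 kΩ.
Fractional drop under load = R_th/(R_th + R_L) = 227.1 / (227.1 + 4000) = 0.05372.
So the output falls by 5.37 %.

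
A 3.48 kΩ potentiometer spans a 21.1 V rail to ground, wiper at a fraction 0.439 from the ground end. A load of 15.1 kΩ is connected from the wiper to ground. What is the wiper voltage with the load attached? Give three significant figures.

The wiper splits the pot into (1−α)R = 1.952 kΩ above and αR = 1.528 kΩ below.
Lower section ‖ load = 1.387 kΩ.
V_wiper = 21.1 × 1.387/(1.952 + 1.387) = 8.77 V.

V ≈ 8.77 V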